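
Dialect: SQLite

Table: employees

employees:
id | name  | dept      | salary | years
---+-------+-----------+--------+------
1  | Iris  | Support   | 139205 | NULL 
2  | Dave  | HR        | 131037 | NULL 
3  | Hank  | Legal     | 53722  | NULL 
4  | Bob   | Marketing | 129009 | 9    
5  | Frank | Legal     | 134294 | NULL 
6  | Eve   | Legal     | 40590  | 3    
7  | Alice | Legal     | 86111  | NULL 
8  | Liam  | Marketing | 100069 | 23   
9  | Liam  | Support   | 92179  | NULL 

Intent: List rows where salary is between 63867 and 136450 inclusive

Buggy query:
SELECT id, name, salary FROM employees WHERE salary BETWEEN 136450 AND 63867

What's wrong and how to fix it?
Bug: The bounds are reversed; BETWEEN a AND b requires a <= b to match anything

Fix: Swap the bounds so the smaller value comes first

Corrected query:
SELECT id, name, salary FROM employees WHERE salary BETWEEN 63867 AND 136450

Result:
id | name  | salary
---+-------+-------
2  | Dave  | 131037
4  | Bob   | 129009
5  | Frank | 134294
7  | Alice | 86111 
8  | Liam  | 100069
9  | Liam  | 92179 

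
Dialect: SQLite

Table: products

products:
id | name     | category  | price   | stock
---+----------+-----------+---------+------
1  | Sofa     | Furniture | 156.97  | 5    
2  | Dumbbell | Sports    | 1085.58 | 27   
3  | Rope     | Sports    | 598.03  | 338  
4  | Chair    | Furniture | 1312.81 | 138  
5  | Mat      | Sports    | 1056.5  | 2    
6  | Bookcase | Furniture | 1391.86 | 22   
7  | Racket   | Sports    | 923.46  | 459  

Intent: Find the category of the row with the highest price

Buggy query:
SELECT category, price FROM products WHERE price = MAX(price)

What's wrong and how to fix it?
Bug: WHERE is evaluated per row; an aggregate over the whole table isn't defined there

Fix: Use a subquery: WHERE price = (SELECT MAX(price) FROM products)

Corrected query:
SELECT category, price FROM products WHERE price = (SELECT MAX(price) FROM products)

Result:
category  | price  
----------+--------
Furniture | 1391.86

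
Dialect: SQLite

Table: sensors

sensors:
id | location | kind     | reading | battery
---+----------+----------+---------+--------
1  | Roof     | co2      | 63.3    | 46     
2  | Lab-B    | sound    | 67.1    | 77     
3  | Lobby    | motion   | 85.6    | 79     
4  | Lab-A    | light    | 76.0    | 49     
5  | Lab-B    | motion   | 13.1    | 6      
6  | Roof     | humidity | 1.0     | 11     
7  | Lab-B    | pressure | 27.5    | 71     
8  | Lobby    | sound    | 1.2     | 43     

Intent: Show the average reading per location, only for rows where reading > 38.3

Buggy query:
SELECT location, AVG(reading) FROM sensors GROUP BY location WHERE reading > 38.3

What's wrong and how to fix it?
Bug: WHERE cannot follow GROUP BY

Fix: Place WHERE between FROM and GROUP BY

Corrected query:
SELECT location, AVG(reading) FROM sensors WHERE reading > 38.3 GROUP BY location

Result:
location | AVG(reading)
---------+-------------
Lab-A    | 76          
Lab-B    | 67.1        
Lobby    | 85.6        
Roof     | 63.3        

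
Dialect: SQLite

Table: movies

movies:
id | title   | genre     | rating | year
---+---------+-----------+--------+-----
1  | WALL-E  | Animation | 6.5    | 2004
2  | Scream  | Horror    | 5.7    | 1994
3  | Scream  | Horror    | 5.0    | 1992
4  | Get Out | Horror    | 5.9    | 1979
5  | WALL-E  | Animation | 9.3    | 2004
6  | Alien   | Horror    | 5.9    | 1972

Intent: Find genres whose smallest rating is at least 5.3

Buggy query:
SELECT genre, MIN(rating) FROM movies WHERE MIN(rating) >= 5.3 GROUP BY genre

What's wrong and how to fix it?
Bug: MIN() in WHERE is a misuse of aggregate

Fix: Use HAVING for the per-group MIN condition

Corrected query:
SELECT genre, MIN(rating) FROM movies GROUP BY genre HAVING MIN(rating) >= 5.3

Result:
genre     | MIN(rating)
----------+------------
Animation | 6.5        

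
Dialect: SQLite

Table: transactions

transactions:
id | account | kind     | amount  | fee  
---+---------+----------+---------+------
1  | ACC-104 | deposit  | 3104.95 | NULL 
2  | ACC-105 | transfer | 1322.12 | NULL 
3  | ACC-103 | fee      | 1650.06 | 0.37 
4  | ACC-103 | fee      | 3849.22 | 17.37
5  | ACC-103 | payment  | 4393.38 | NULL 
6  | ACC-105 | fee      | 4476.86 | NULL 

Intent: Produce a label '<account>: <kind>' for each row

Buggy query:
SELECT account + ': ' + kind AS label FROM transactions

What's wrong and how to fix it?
Bug: SQLite uses || for string concatenation; + coerces text to numbers (yielding 0)

Fix: Replace + with || to concatenate text

Corrected query:
SELECT account || ': ' || kind AS label FROM transactions

Result:
label            
-----------------
ACC-104: deposit 
ACC-105: transfer
ACC-103: fee     
ACC-103: fee     
ACC-103: payment 
ACC-105: fee     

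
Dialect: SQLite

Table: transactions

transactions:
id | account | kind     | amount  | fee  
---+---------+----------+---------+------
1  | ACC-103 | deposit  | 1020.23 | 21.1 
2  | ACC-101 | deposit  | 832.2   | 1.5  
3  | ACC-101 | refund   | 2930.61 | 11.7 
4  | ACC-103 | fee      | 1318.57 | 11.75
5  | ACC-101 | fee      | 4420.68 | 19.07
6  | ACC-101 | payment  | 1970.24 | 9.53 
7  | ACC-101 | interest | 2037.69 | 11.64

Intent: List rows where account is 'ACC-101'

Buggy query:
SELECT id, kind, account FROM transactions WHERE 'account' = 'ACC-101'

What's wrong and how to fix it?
Bug: Single quotes denote string literals in SQL; the column name is being compared as a constant string

Fix: Remove the quotes around the column name (or use double quotes for an identifier)

Corrected query:
SELECT id, kind, account FROM transactions WHERE account = 'ACC-101'

Result:
id | kind     | account
---+----------+--------
2  | deposit  | ACC-101
3  | refund   | ACC-101
5  | fee      | ACC-101
6  | payment  | ACC-101
7  | interest | ACC-101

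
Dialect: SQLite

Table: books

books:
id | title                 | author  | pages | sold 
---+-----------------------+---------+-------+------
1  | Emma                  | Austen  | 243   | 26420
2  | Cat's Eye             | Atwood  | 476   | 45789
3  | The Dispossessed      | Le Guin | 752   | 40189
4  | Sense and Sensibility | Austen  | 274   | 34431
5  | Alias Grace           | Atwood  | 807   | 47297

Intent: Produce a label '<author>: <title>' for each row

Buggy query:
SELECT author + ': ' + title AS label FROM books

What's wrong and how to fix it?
Bug: SQLite uses || for string concatenation; + coerces text to numbers (yielding 0)

Fix: Replace + with || to concatenate text

Corrected query:
SELECT author || ': ' || title AS label FROM books

Result:
label                        
-----------------------------
Austen: Emma                 
Atwood: Cat's Eye            
Le Guin: The Dispossessed    
Austen: Sense and Sensibility
Atwood: Alias Grace          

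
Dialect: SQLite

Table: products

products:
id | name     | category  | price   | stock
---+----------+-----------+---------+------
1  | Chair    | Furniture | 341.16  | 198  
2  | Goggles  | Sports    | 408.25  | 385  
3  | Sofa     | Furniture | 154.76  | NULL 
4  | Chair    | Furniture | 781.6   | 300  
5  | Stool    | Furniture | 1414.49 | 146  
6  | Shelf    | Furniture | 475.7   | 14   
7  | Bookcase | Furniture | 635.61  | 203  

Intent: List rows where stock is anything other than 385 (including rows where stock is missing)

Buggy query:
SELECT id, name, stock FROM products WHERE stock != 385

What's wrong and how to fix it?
Bug: 'stock != 385' is unknown when stock is NULL, so NULL rows are silently excluded

Fix: Handle NULL separately with IS NULL alongside the inequality

Corrected query:
SELECT id, name, stock FROM products WHERE stock != 385 OR stock IS NULL

Result:
id | name     | stock
---+----------+------
1  | Chair    | 198  
3  | Sofa     | NULL 
4  | Chair    | 300  
5  | Stool    | 146  
6  | Shelf    | 14   
7  | Bookcase | 203  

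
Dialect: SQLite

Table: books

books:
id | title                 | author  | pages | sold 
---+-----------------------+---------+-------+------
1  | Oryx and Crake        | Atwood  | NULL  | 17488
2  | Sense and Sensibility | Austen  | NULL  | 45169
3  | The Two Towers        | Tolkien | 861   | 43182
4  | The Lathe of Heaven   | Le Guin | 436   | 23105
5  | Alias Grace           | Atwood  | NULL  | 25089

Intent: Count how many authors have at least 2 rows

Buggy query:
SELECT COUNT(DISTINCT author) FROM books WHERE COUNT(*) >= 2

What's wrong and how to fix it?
Bug: COUNT(*) cannot appear in WHERE; the per-group count doesn't exist yet

Fix: Group first with HAVING COUNT(*) >= 2, then COUNT the resulting groups

Corrected query:
SELECT COUNT(*) FROM (SELECT author FROM books GROUP BY author HAVING COUNT(*) >= 2)

Result:
COUNT(*)
--------
1       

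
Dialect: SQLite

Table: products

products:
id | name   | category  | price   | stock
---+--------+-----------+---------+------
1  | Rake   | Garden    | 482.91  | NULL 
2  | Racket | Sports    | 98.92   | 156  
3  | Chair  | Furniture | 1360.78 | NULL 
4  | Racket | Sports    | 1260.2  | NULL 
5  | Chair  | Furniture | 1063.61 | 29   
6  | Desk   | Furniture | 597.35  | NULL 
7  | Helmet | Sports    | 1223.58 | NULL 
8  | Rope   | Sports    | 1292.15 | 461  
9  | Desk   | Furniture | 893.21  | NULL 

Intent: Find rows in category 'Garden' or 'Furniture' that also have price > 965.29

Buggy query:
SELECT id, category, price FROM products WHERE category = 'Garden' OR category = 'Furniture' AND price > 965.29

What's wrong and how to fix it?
Bug: Without parentheses, AND is evaluated before OR, so the price filter only applies to the 'Furniture' branch

Fix: Add parentheses around the OR so the AND applies to both alternatives

Corrected query:
SELECT id, category, price FROM products WHERE (category = 'Garden' OR category = 'Furniture') AND price > 965.29

Result:
id | category  | price  
---+-----------+--------
3  | Furniture | 1360.78
5  | Furniture | 1063.61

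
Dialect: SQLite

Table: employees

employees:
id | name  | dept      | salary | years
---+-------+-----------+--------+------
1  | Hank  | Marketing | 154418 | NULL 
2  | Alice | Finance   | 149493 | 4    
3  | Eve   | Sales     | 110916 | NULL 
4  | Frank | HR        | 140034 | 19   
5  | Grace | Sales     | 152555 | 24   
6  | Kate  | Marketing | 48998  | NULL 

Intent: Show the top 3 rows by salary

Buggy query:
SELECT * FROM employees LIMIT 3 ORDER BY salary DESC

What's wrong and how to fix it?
Bug: LIMIT must come after ORDER BY

Fix: Swap the clauses: ORDER BY first, then LIMIT

Corrected query:
SELECT * FROM employees ORDER BY salary DESC LIMIT 3

Result:
id | name  | dept      | salary | years
---+-------+-----------+--------+------
1  | Hank  | Marketing | 154418 | NULL 
5  | Grace | Sales     | 152555 | 24   
2  | Alice | Finance   | 149493 | 4    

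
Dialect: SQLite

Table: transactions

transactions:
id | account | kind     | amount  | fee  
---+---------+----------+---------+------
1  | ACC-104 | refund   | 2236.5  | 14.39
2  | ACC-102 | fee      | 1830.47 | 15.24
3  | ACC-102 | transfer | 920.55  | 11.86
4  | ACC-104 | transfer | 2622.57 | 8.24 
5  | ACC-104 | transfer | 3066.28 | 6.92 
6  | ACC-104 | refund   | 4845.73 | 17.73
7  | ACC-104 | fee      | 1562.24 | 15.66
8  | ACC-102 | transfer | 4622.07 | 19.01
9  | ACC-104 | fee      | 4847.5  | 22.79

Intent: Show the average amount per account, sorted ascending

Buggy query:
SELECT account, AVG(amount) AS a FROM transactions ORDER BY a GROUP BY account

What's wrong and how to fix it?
Bug: ORDER BY appears before GROUP BY; SQL clause order requires GROUP BY first

Fix: Move ORDER BY to the end, after GROUP BY

Corrected query:
SELECT account, AVG(amount) AS a FROM transactions GROUP BY account ORDER BY a

Result:
account | a          
--------+------------
ACC-102 | 2457.696667
ACC-104 | 3196.803333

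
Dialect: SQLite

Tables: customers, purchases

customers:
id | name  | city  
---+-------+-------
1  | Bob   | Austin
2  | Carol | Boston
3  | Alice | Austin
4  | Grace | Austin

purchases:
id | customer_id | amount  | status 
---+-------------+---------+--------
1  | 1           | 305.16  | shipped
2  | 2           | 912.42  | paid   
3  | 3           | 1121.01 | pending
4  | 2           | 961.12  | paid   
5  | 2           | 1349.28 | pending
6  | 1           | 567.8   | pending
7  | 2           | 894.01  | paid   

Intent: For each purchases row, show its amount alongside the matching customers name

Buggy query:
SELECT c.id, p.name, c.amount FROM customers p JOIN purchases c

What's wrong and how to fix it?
Bug: Missing join condition: each purchases row is matched to all customers rows instead of just its own

Fix: Add ON c.customer_id = p.id to the JOIN

Corrected query:
SELECT c.id, p.name, c.amount FROM customers p JOIN purchases c ON c.customer_id = p.id

Result:
id | name  | amount 
---+-------+--------
1  | Bob   | 305.16 
2  | Carol | 912.42 
3  | Alice | 1121.01
4  | Carol | 961.12 
5  | Carol | 1349.28
6  | Bob   | 567.8  
7  | Carol | 894.01 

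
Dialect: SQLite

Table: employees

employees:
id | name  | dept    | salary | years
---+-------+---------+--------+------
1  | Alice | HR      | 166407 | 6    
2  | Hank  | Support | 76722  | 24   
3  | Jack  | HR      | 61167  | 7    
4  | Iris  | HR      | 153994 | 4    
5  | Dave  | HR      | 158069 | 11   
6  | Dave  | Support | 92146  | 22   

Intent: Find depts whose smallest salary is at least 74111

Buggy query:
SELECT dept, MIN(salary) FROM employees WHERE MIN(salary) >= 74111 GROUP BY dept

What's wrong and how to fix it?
Bug: MIN() in WHERE is a misuse of aggregate

Fix: Replace WHERE with HAVING after the GROUP BY

Corrected query:
SELECT dept, MIN(salary) FROM employees GROUP BY dept HAVING MIN(salary) >= 74111

Result:
dept    | MIN(salary)
--------+------------
Support | 76722      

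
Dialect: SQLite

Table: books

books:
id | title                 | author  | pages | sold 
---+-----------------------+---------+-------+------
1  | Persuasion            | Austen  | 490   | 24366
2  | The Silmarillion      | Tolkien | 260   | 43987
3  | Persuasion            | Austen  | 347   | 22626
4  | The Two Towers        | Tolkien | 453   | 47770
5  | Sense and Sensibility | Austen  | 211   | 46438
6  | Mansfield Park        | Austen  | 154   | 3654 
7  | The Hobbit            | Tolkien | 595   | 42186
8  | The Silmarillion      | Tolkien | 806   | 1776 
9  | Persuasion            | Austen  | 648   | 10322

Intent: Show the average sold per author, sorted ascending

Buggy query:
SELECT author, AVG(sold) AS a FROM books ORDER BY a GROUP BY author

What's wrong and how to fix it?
Bug: GROUP BY must precede ORDER BY

Fix: Reorder: SELECT … FROM … GROUP BY … ORDER BY …

Corrected query:
SELECT author, AVG(sold) AS a FROM books GROUP BY author ORDER BY a

Result:
author  | a       
--------+---------
Austen  | 21481.2 
Tolkien | 33929.75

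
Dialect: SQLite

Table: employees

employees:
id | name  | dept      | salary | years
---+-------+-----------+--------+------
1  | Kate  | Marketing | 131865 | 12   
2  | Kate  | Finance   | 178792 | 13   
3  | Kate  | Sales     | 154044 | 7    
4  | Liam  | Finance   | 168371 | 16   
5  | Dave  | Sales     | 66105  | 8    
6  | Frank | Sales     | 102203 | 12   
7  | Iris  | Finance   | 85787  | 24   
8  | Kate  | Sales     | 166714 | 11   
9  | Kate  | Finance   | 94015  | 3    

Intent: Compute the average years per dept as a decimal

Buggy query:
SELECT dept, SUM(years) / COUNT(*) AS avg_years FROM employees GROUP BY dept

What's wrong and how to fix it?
Bug: SUM(years) and COUNT(*) are both integers; the division truncates the fractional part

Fix: Multiply by 1.0 (or CAST to REAL) to force floating-point division

Corrected query:
SELECT dept, SUM(years) * 1.0 / COUNT(*) AS avg_years FROM employees GROUP BY dept

Result:
dept      | avg_years
----------+----------
Finance   | 14       
Marketing | 12       
Sales     | 9.5      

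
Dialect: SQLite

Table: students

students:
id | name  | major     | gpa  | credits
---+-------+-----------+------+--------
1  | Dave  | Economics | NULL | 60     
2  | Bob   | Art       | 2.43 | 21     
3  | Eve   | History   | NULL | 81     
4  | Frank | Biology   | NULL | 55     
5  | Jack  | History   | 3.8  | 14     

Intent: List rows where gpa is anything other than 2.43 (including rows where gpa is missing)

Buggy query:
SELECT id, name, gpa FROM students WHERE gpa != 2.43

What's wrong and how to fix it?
Bug: Inequality against NULL is unknown, not true; rows with NULL are dropped

Fix: Handle NULL separately with IS NULL alongside the inequality

Corrected query:
SELECT id, name, gpa FROM students WHERE gpa != 2.43 OR gpa IS NULL

Result:
id | name  | gpa 
---+-------+-----
1  | Dave  | NULL
3  | Eve   | NULL
4  | Frank | NULL
5  | Jack  | 3.8 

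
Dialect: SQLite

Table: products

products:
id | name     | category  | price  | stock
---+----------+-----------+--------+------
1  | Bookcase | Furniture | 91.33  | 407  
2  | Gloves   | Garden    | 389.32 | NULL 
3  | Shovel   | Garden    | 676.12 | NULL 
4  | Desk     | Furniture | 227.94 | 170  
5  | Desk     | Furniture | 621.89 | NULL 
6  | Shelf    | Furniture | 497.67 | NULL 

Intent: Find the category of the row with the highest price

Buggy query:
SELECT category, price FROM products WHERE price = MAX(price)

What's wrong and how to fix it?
Bug: WHERE is evaluated per row; an aggregate over the whole table isn't defined there

Fix: Wrap MAX in a scalar subquery so WHERE compares against a single value

Corrected query:
SELECT category, price FROM products WHERE price = (SELECT MAX(price) FROM products)

Result:
category | price 
---------+-------
Garden   | 676.12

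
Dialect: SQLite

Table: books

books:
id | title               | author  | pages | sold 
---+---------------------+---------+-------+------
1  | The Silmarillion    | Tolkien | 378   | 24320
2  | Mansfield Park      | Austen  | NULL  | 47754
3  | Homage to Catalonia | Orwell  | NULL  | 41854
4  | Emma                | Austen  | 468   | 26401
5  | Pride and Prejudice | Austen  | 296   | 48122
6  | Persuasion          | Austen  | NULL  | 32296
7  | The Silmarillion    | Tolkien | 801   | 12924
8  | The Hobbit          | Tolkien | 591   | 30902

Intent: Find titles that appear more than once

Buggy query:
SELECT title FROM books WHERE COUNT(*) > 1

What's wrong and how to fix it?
Bug: WHERE can't reference COUNT(*); aggregates are computed after WHERE

Fix: GROUP BY title, then filter groups with HAVING COUNT(*) > 1

Corrected query:
SELECT title FROM books GROUP BY title HAVING COUNT(*) > 1

Result:
title           
----------------
The Silmarillion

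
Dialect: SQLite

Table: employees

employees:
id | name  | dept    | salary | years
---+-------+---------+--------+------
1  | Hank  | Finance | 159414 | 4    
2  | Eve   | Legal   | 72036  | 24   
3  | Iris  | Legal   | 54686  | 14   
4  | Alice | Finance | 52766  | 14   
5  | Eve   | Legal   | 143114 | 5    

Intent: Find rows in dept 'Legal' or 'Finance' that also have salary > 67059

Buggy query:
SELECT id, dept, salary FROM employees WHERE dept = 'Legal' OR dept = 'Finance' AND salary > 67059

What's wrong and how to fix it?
Bug: Without parentheses, AND is evaluated before OR, so the salary filter only applies to the 'Finance' branch

Fix: Add parentheses around the OR so the AND applies to both alternatives

Corrected query:
SELECT id, dept, salary FROM employees WHERE (dept = 'Legal' OR dept = 'Finance') AND salary > 67059

Result:
id | dept    | salary
---+---------+-------
1  | Finance | 159414
2  | Legal   | 72036 
5  | Legal   | 143114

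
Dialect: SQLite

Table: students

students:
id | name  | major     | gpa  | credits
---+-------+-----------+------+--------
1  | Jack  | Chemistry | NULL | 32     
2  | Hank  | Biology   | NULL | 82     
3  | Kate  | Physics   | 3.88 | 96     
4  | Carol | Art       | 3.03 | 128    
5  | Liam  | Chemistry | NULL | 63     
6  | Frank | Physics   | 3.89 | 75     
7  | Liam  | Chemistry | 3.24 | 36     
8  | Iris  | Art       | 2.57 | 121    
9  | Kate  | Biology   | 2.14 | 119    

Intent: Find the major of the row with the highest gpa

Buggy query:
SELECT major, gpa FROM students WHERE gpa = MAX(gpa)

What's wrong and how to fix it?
Bug: WHERE is evaluated per row; an aggregate over the whole table isn't defined there

Fix: Wrap MAX in a scalar subquery so WHERE compares against a single value

Corrected query:
SELECT major, gpa FROM students WHERE gpa = (SELECT MAX(gpa) FROM students)

Result:
major   | gpa 
--------+-----
Physics | 3.89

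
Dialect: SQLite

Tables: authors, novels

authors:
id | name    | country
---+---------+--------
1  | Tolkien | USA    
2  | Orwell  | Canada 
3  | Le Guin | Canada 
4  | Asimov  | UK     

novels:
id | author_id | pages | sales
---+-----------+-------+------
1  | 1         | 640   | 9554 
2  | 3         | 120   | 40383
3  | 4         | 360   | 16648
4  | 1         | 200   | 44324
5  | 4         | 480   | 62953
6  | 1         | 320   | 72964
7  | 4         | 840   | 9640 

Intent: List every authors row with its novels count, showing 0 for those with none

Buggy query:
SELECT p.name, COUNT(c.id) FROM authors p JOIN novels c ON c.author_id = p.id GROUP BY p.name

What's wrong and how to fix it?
Bug: INNER JOIN drops authors rows that have no matching novels rows

Fix: Switch to LEFT JOIN to retain unmatched parent rows

Corrected query:
SELECT p.name, COUNT(c.id) FROM authors p LEFT JOIN novels c ON c.author_id = p.id GROUP BY p.name

Result:
name    | COUNT(c.id)
--------+------------
Asimov  | 3          
Le Guin | 1          
Orwell  | 0          
Tolkien | 3          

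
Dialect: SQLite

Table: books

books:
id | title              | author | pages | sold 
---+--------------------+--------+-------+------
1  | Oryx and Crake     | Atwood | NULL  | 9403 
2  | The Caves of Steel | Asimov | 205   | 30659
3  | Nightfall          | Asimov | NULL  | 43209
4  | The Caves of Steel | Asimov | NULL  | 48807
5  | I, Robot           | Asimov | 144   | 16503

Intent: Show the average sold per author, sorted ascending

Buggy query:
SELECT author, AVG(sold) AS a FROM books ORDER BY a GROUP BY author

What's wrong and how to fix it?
Bug: GROUP BY must precede ORDER BY

Fix: Reorder: SELECT … FROM … GROUP BY … ORDER BY …

Corrected query:
SELECT author, AVG(sold) AS a FROM books GROUP BY author ORDER BY a

Result:
author | a      
-------+--------
Atwood | 9403   
Asimov | 34794.5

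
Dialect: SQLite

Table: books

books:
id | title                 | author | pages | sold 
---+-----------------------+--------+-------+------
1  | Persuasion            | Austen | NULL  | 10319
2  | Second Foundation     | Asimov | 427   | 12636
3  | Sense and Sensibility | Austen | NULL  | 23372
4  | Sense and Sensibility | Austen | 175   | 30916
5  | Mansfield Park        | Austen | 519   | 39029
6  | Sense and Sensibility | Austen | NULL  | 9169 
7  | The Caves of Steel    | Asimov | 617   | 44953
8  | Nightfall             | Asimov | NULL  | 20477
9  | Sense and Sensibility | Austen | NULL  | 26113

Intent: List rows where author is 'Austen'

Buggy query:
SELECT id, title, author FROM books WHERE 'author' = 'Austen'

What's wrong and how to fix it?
Bug: Single quotes denote string literals in SQL; the column name is being compared as a constant string

Fix: Reference the column as author without single quotes

Corrected query:
SELECT id, title, author FROM books WHERE author = 'Austen'

Result:
id | title                 | author
---+-----------------------+-------
1  | Persuasion            | Austen
3  | Sense and Sensibility | Austen
4  | Sense and Sensibility | Austen
5  | Mansfield Park        | Austen
6  | Sense and Sensibility | Austen
9  | Sense and Sensibility | Austen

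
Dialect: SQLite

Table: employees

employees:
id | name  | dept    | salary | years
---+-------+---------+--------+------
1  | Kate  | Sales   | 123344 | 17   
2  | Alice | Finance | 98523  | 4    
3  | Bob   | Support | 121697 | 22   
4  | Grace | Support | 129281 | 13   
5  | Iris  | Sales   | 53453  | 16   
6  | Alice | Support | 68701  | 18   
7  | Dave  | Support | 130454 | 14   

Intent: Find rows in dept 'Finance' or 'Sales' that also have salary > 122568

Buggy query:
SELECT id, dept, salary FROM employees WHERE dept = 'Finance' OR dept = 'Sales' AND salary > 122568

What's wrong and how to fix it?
Bug: Without parentheses, AND is evaluated before OR, so the salary filter only applies to the 'Sales' branch

Fix: Group the OR with parentheses (or use IN), then AND the threshold

Corrected query:
SELECT id, dept, salary FROM employees WHERE (dept = 'Finance' OR dept = 'Sales') AND salary > 122568

Result:
id | dept  | salary
---+-------+-------
1  | Sales | 123344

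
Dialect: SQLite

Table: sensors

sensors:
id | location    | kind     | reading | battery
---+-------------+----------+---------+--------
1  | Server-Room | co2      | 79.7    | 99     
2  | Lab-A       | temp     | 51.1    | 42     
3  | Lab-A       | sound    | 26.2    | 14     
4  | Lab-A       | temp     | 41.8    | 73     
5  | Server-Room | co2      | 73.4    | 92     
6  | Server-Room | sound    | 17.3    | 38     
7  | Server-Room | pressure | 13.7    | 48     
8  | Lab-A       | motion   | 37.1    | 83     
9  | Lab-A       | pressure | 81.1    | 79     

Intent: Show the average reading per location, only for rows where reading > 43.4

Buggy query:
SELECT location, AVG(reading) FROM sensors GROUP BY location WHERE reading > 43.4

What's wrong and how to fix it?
Bug: Row-level WHERE must come before GROUP BY in the clause order

Fix: Place WHERE between FROM and GROUP BY

Corrected query:
SELECT location, AVG(reading) FROM sensors WHERE reading > 43.4 GROUP BY location

Result:
location    | AVG(reading)
------------+-------------
Lab-A       | 66.1        
Server-Room | 76.55       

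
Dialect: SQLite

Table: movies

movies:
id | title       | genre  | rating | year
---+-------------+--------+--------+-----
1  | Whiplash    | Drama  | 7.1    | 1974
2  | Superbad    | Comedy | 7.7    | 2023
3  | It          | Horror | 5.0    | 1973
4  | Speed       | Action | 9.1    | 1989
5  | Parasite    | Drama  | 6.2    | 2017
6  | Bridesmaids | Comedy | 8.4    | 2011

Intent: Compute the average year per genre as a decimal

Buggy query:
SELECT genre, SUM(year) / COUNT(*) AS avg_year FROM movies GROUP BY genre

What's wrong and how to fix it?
Bug: Both operands are integers, so '/' performs integer division and truncates

Fix: Cast one side to REAL so the division keeps the fractional part

Corrected query:
SELECT genre, SUM(year) * 1.0 / COUNT(*) AS avg_year FROM movies GROUP BY genre

Result:
genre  | avg_year
-------+---------
Action | 1989    
Comedy | 2017    
Drama  | 1995.5  
Horror | 1973    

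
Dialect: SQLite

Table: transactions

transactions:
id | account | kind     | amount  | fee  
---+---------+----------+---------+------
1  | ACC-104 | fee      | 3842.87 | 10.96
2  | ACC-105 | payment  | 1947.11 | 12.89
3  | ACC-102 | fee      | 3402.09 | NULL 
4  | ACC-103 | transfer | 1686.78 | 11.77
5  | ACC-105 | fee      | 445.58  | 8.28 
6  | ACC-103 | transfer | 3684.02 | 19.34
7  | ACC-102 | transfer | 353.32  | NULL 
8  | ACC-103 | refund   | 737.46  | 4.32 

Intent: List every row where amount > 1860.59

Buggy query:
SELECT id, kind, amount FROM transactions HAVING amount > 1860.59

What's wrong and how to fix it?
Bug: This is a non-aggregate query (no GROUP BY, no aggregates), so in SQLite the HAVING clause is invalid here; a row-level condition belongs in WHERE

Fix: Replace HAVING with WHERE since the condition applies to individual rows

Corrected query:
SELECT id, kind, amount FROM transactions WHERE amount > 1860.59

Result:
id | kind     | amount 
---+----------+--------
1  | fee      | 3842.87
2  | payment  | 1947.11
3  | fee      | 3402.09
6  | transfer | 3684.02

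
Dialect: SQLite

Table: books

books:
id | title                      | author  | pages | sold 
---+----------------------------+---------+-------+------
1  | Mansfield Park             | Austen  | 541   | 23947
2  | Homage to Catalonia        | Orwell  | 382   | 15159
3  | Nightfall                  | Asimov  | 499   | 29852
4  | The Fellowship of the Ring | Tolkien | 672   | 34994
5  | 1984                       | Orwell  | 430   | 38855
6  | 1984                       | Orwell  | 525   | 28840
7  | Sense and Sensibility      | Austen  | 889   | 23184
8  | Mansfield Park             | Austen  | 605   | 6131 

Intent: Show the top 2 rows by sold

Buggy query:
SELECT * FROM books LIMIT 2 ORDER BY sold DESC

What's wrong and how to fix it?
Bug: ORDER BY cannot follow LIMIT; LIMIT is the final clause

Fix: Sort with ORDER BY, then apply LIMIT

Corrected query:
SELECT * FROM books ORDER BY sold DESC LIMIT 2

Result:
id | title                      | author  | pages | sold 
---+----------------------------+---------+-------+------
5  | 1984                       | Orwell  | 430   | 38855
4  | The Fellowship of the Ring | Tolkien | 672   | 34994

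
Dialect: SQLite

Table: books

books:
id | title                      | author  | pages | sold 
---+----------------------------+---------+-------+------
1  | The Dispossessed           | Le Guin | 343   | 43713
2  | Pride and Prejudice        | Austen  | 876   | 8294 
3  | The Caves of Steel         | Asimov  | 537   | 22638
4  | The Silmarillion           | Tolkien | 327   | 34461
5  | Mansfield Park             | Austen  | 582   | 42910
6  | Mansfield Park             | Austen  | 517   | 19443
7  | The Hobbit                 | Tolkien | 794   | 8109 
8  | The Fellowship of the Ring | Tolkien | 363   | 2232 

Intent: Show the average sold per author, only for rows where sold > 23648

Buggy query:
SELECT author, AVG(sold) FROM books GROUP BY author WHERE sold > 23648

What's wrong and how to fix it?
Bug: Row-level WHERE must come before GROUP BY in the clause order

Fix: Place WHERE between FROM and GROUP BY

Corrected query:
SELECT author, AVG(sold) FROM books WHERE sold > 23648 GROUP BY author

Result:
author  | AVG(sold)
--------+----------
Austen  | 42910    
Le Guin | 43713    
Tolkien | 34461    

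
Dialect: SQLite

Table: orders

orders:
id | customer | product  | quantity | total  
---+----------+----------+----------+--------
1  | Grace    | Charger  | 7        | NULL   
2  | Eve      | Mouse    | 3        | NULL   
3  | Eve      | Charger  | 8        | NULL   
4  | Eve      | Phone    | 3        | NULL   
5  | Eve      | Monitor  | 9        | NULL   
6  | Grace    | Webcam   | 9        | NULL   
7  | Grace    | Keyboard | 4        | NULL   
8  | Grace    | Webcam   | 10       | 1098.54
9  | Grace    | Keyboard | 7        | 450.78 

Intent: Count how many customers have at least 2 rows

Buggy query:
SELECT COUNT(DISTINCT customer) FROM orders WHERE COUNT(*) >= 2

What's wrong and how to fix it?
Bug: COUNT(*) cannot appear in WHERE; the per-group count doesn't exist yet

Fix: Group first with HAVING COUNT(*) >= 2, then COUNT the resulting groups

Corrected query:
SELECT COUNT(*) FROM (SELECT customer FROM orders GROUP BY customer HAVING COUNT(*) >= 2)

Result:
COUNT(*)
--------
2       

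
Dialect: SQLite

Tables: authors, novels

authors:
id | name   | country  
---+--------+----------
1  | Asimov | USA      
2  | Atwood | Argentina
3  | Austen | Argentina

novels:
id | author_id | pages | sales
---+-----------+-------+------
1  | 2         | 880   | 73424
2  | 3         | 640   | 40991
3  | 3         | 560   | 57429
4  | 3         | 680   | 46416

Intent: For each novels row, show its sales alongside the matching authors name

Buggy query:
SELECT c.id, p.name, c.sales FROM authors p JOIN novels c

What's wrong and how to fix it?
Bug: Missing join condition: each novels row is matched to all authors rows instead of just its own

Fix: Add ON c.author_id = p.id to the JOIN

Corrected query:
SELECT c.id, p.name, c.sales FROM authors p JOIN novels c ON c.author_id = p.id

Result:
id | name   | sales
---+--------+------
1  | Atwood | 73424
2  | Austen | 40991
3  | Austen | 57429
4  | Austen | 46416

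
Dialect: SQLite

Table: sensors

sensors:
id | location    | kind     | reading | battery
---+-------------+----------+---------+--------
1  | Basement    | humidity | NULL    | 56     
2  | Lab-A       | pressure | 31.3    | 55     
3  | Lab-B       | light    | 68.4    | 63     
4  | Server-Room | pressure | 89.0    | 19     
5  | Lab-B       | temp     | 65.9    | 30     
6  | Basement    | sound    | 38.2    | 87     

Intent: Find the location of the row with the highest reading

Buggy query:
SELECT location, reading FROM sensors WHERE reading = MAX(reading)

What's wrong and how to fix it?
Bug: MAX(reading) is an aggregate and cannot be used directly in WHERE

Fix: Use a subquery: WHERE reading = (SELECT MAX(reading) FROM sensors)

Corrected query:
SELECT location, reading FROM sensors WHERE reading = (SELECT MAX(reading) FROM sensors)

Result:
location    | reading
------------+--------
Server-Room | 89     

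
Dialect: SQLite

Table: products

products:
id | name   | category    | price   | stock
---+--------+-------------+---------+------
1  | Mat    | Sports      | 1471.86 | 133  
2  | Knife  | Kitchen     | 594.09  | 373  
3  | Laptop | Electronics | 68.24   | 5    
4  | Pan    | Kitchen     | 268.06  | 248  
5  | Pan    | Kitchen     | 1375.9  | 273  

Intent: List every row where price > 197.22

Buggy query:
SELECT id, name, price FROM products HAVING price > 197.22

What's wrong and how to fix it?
Bug: This is a non-aggregate query (no GROUP BY, no aggregates), so in SQLite the HAVING clause is invalid here; a row-level condition belongs in WHERE

Fix: Replace HAVING with WHERE since the condition applies to individual rows

Corrected query:
SELECT id, name, price FROM products WHERE price > 197.22

Result:
id | name  | price  
---+-------+--------
1  | Mat   | 1471.86
2  | Knife | 594.09 
4  | Pan   | 268.06 
5  | Pan   | 1375.9 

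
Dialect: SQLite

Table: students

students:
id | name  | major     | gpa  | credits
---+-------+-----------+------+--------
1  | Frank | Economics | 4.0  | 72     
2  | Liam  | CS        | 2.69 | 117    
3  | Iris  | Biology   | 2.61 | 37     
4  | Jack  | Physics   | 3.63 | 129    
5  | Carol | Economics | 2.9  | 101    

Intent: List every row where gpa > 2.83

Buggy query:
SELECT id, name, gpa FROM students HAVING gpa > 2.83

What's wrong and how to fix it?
Bug: This is a non-aggregate query (no GROUP BY, no aggregates), so in SQLite the HAVING clause is invalid here; a row-level condition belongs in WHERE

Fix: Use WHERE for row-level filtering

Corrected query:
SELECT id, name, gpa FROM students WHERE gpa > 2.83

Result:
id | name  | gpa 
---+-------+-----
1  | Frank | 4   
4  | Jack  | 3.63
5  | Carol | 2.9 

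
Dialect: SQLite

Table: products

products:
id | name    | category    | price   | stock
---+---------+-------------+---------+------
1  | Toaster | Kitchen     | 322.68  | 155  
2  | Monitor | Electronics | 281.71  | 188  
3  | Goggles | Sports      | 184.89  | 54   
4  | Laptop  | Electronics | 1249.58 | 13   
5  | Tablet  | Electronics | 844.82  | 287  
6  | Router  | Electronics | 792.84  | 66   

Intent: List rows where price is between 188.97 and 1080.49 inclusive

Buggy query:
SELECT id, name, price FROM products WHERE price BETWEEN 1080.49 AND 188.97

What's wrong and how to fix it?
Bug: The bounds are reversed; BETWEEN a AND b requires a <= b to match anything

Fix: Swap the bounds so the smaller value comes first

Corrected query:
SELECT id, name, price FROM products WHERE price BETWEEN 188.97 AND 1080.49

Result:
id | name    | price 
---+---------+-------
1  | Toaster | 322.68
2  | Monitor | 281.71
5  | Tablet  | 844.82
6  | Router  | 792.84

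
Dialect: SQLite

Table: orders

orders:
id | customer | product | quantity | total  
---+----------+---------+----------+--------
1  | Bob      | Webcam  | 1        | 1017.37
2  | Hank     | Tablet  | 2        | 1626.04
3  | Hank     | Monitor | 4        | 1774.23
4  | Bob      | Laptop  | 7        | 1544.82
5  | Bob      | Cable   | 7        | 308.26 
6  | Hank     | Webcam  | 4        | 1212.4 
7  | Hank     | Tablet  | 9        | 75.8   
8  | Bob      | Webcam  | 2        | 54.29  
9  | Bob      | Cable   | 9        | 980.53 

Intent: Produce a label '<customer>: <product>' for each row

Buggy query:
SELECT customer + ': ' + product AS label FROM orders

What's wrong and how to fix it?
Bug: SQLite uses || for string concatenation; + coerces text to numbers (yielding 0)

Fix: Replace + with || to concatenate text

Corrected query:
SELECT customer || ': ' || product AS label FROM orders

Result:
label        
-------------
Bob: Webcam  
Hank: Tablet 
Hank: Monitor
Bob: Laptop  
Bob: Cable   
Hank: Webcam 
Hank: Tablet 
Bob: Webcam  
Bob: Cable   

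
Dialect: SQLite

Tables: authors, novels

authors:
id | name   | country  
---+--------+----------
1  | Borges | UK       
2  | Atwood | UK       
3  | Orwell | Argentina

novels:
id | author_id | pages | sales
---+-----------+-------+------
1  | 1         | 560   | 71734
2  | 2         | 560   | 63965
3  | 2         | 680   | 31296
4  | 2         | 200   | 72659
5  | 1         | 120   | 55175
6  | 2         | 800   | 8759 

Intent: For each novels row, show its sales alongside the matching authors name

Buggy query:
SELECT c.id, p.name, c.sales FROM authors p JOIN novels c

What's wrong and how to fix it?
Bug: JOIN with no ON clause produces a cartesian product; every novels row pairs with every authors row

Fix: Add ON c.author_id = p.id to the JOIN

Corrected query:
SELECT c.id, p.name, c.sales FROM authors p JOIN novels c ON c.author_id = p.id

Result:
id | name   | sales
---+--------+------
1  | Borges | 71734
2  | Atwood | 63965
3  | Atwood | 31296
4  | Atwood | 72659
5  | Borges | 55175
6  | Atwood | 8759 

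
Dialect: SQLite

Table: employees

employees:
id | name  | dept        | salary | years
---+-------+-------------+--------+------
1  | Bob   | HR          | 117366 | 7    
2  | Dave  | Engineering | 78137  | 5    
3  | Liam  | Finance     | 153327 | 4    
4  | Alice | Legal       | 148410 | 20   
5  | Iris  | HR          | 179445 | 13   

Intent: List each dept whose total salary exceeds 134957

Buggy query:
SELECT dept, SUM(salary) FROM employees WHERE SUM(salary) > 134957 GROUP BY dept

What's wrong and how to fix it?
Bug: Aggregate functions cannot appear in a WHERE clause

Fix: Use HAVING (which filters groups after aggregation) instead of WHERE

Corrected query:
SELECT dept, SUM(salary) FROM employees GROUP BY dept HAVING SUM(salary) > 134957

Result:
dept    | SUM(salary)
--------+------------
Finance | 153327     
HR      | 296811     
Legal   | 148410     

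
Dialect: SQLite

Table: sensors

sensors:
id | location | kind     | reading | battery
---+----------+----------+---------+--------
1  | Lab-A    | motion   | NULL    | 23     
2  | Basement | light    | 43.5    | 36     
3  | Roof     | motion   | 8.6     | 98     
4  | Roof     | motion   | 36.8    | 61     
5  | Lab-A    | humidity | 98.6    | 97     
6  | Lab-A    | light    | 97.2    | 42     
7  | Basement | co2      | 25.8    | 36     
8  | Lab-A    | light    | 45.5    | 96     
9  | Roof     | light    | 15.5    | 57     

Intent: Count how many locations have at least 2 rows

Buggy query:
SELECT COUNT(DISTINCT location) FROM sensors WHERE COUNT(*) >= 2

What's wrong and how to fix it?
Bug: COUNT(*) cannot appear in WHERE; the per-group count doesn't exist yet

Fix: Use a subquery that GROUPs and filters with HAVING, then count its rows

Corrected query:
SELECT COUNT(*) FROM (SELECT location FROM sensors GROUP BY location HAVING COUNT(*) >= 2)

Result:
COUNT(*)
--------
3       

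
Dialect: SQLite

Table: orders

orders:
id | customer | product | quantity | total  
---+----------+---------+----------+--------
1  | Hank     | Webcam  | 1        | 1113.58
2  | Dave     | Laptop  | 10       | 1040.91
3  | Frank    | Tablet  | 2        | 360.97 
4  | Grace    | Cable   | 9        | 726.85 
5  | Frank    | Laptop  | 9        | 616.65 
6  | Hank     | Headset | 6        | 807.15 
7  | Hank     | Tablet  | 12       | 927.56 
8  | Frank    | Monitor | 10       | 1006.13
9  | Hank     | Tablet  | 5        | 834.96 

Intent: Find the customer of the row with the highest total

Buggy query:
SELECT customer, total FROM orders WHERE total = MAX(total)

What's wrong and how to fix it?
Bug: WHERE is evaluated per row; an aggregate over the whole table isn't defined there

Fix: Use a subquery: WHERE total = (SELECT MAX(total) FROM orders)

Corrected query:
SELECT customer, total FROM orders WHERE total = (SELECT MAX(total) FROM orders)

Result:
customer | total  
---------+--------
Hank     | 1113.58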